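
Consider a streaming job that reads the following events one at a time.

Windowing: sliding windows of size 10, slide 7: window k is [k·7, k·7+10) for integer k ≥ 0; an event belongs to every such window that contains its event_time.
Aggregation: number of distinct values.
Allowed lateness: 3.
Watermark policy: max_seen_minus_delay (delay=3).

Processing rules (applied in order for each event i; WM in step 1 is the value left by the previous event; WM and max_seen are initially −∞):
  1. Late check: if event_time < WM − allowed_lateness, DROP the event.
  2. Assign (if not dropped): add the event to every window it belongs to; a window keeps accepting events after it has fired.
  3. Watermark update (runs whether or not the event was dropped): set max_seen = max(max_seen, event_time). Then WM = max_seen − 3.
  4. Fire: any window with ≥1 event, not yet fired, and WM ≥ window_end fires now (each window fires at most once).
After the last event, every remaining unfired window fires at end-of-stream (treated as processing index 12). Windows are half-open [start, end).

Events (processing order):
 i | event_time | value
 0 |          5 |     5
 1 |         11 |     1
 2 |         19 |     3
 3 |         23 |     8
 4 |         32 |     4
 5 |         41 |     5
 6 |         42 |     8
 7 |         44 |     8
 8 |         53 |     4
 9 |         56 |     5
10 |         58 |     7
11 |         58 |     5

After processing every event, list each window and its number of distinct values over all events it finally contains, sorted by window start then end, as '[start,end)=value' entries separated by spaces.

[0,10)=1 [7,17)=1 [14,24)=2 [21,31)=1 [28,38)=1 [35,45)=2 [42,52)=1 [49,59)=3 [56,66)=2

i=0 t=5 v=5: → [0,10); WM=2
i=1 t=11 v=1: → [7,17); WM=8
i=2 t=19 v=3: → [14,24); WM=16; [0,10) fires=1
i=3 t=23 v=8: → [21,31),[14,24); WM=20; [7,17) fires=1
i=4 t=32 v=4: → [28,38); WM=29; [14,24) fires=2
i=5 t=41 v=5: → [35,45); WM=38; [21,31) fires=1 [28,38) fires=1
i=6 t=42 v=8: → [42,52),[35,45); WM=39
i=7 t=44 v=8: → [42,52),[35,45); WM=41
i=8 t=53 v=4: → [49,59); WM=50; [35,45) fires=2
i=9 t=56 v=5: → [56,66),[49,59); WM=53; [42,52) fires=1
i=10 t=58 v=7: → [56,66),[49,59); WM=55
i=11 t=58 v=5: → [56,66),[49,59); WM=55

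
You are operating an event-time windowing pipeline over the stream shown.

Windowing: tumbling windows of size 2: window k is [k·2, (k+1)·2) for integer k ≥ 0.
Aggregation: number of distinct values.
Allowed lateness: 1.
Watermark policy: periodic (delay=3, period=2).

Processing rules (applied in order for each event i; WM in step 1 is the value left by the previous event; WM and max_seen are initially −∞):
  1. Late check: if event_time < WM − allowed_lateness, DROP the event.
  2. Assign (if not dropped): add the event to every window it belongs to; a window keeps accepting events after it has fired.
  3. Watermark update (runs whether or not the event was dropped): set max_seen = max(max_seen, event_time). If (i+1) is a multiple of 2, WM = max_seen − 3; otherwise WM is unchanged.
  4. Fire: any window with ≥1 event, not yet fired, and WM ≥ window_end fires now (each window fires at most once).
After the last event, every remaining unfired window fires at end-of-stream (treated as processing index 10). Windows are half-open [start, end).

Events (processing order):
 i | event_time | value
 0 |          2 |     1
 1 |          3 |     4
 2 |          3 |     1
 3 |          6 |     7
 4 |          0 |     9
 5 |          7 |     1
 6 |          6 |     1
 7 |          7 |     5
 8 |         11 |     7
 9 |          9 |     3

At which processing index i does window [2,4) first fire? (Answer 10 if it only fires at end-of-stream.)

i=0 t=2 v=1: → [2,4); WM=−∞
i=1 t=3 v=4: → [2,4); WM=0
i=2 t=3 v=1: → [2,4); WM=0
i=3 t=6 v=7: → [6,8); WM=3
i=4 t=0 v=9: DROP (t<3-1); WM=3
i=5 t=7 v=1: → [6,8); WM=4; [2,4) fires=2
i=6 t=6 v=1: → [6,8); WM=4
i=7 t=7 v=5: → [6,8); WM=4
i=8 t=11 v=7: → [10,12); WM=4
i=9 t=9 v=3: → [8,10); WM=8; [6,8) fires=3

5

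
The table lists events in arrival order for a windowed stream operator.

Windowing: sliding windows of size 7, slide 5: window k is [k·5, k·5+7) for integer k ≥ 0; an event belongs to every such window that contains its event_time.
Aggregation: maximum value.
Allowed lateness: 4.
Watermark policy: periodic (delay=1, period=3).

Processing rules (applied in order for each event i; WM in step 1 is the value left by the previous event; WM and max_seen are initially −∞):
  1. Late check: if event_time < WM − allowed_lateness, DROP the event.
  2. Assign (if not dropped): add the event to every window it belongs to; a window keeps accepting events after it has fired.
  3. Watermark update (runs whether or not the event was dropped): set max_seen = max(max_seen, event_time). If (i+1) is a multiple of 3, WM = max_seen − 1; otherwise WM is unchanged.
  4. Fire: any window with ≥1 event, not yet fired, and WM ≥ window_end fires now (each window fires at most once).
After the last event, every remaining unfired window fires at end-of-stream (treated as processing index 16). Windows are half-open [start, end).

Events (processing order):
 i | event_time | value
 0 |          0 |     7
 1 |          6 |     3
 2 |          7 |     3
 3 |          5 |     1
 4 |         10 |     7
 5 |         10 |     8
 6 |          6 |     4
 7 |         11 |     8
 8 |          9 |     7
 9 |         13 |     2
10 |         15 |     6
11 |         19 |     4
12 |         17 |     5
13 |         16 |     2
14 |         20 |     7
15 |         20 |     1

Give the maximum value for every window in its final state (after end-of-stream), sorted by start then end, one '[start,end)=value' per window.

i=0 t=0 v=7: → [0,7); WM=−∞
i=1 t=6 v=3: → [5,12),[0,7); WM=−∞
i=2 t=7 v=3: → [5,12); WM=6
i=3 t=5 v=1: → [5,12),[0,7); WM=6
i=4 t=10 v=7: → [10,17),[5,12); WM=6
i=5 t=10 v=8: → [10,17),[5,12); WM=9; [0,7) fires=7
i=6 t=6 v=4: → [5,12),[0,7); WM=9
i=7 t=11 v=8: → [10,17),[5,12); WM=9
i=8 t=9 v=7: → [5,12); WM=10
i=9 t=13 v=2: → [10,17); WM=10
i=10 t=15 v=6: → [15,22),[10,17); WM=10
i=11 t=19 v=4: → [15,22); WM=18; [5,12) fires=8 [10,17) fires=8
i=12 t=17 v=5: → [15,22); WM=18
i=13 t=16 v=2: → [15,22),[10,17); WM=18
i=14 t=20 v=7: → [20,27),[15,22); WM=19
i=15 t=20 v=1: → [20,27),[15,22); WM=19

[0,7)=7 [5,12)=8 [10,17)=8 [15,22)=7 [20,27)=7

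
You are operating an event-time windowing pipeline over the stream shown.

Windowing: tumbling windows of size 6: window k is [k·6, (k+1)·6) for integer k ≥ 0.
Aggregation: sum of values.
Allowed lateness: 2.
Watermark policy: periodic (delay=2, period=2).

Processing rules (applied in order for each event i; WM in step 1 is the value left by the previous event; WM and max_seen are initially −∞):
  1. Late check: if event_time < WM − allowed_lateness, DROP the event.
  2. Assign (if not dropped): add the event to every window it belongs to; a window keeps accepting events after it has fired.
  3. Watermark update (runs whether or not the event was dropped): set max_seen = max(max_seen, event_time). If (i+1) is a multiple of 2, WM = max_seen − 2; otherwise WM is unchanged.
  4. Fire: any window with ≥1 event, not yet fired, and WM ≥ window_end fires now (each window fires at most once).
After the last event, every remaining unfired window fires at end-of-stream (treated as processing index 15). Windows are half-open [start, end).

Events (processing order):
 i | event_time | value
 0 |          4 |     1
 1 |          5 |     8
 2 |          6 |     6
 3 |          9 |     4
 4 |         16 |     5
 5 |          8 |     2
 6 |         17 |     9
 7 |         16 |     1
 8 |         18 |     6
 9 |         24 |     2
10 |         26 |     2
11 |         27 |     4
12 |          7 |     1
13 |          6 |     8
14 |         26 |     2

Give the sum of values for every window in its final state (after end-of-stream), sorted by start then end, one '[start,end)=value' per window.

[0,6)=9 [6,12)=12 [12,18)=15 [18,24)=6 [24,30)=10

i=0 t=4 v=1: → [0,6); WM=−∞
i=1 t=5 v=8: → [0,6); WM=3
i=2 t=6 v=6: → [6,12); WM=3
i=3 t=9 v=4: → [6,12); WM=7; [0,6) fires=9
i=4 t=16 v=5: → [12,18); WM=7
i=5 t=8 v=2: → [6,12); WM=14; [6,12) fires=12
i=6 t=17 v=9: → [12,18); WM=14
i=7 t=16 v=1: → [12,18); WM=15
i=8 t=18 v=6: → [18,24); WM=15
i=9 t=24 v=2: → [24,30); WM=22; [12,18) fires=15
i=10 t=26 v=2: → [24,30); WM=22
i=11 t=27 v=4: → [24,30); WM=25; [18,24) fires=6
i=12 t=7 v=1: DROP (t<25-2); WM=25
i=13 t=6 v=8: DROP (t<25-2); WM=25
i=14 t=26 v=2: → [24,30); WM=25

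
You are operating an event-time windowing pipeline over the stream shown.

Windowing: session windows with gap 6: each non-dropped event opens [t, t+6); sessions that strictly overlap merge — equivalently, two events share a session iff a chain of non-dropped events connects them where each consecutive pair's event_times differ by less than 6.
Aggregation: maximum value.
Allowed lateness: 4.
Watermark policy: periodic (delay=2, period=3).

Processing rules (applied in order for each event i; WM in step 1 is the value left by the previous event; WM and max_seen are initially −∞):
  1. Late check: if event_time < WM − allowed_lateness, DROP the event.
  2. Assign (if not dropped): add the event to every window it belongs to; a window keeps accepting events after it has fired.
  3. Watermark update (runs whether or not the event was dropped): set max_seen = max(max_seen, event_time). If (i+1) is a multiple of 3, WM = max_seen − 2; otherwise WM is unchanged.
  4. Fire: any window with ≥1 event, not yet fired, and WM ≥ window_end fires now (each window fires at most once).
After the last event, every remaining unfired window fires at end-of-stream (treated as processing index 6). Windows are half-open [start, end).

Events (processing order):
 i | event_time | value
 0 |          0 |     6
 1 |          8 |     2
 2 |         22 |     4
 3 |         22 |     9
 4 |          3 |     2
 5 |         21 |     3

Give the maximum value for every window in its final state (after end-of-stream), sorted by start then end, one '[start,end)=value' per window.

i=0 t=0 v=6: → [0,6); WM=−∞
i=1 t=8 v=2: → [8,14); WM=−∞
i=2 t=22 v=4: → [22,28); WM=20
i=3 t=22 v=9: → [22,28); WM=20
i=4 t=3 v=2: DROP (t<20-4); WM=20
i=5 t=21 v=3: → [21,28); WM=20

[0,6)=6 [8,14)=2 [21,28)=9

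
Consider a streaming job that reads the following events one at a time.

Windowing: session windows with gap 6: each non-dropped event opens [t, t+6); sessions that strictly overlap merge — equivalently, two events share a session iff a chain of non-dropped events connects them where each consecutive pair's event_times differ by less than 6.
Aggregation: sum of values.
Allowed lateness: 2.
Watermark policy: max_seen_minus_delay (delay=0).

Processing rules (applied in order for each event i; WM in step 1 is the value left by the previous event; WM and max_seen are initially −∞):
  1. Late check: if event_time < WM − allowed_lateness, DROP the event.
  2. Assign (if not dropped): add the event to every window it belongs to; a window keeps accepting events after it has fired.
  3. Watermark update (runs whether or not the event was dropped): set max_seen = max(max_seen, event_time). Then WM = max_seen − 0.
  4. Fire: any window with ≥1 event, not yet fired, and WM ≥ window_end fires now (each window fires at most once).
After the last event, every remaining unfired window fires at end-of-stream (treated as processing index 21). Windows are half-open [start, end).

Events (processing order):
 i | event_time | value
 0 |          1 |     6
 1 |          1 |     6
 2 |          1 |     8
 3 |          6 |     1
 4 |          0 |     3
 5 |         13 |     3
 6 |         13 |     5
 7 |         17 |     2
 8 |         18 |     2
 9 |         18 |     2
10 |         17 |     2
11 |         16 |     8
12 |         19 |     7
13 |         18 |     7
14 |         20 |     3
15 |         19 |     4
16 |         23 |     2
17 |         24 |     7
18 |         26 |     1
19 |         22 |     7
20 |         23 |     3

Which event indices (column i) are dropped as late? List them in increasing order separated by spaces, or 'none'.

4 19 20

i=0 t=1 v=6: → [1,7); WM=1
i=1 t=1 v=6: → [1,7); WM=1
i=2 t=1 v=8: → [1,7); WM=1
i=3 t=6 v=1: → [1,12); WM=6
i=4 t=0 v=3: DROP (t<6-2); WM=6
i=5 t=13 v=3: → [13,19); WM=13
i=6 t=13 v=5: → [13,19); WM=13
i=7 t=17 v=2: → [13,23); WM=17
i=8 t=18 v=2: → [13,24); WM=18
i=9 t=18 v=2: → [13,24); WM=18
i=10 t=17 v=2: → [13,24); WM=18
i=11 t=16 v=8: → [13,24); WM=18
i=12 t=19 v=7: → [13,25); WM=19
i=13 t=18 v=7: → [13,25); WM=19
i=14 t=20 v=3: → [13,26); WM=20
i=15 t=19 v=4: → [13,26); WM=20
i=16 t=23 v=2: → [13,29); WM=23
i=17 t=24 v=7: → [13,30); WM=24
i=18 t=26 v=1: → [13,32); WM=26
i=19 t=22 v=7: DROP (t<26-2); WM=26
i=20 t=23 v=3: DROP (t<26-2); WM=26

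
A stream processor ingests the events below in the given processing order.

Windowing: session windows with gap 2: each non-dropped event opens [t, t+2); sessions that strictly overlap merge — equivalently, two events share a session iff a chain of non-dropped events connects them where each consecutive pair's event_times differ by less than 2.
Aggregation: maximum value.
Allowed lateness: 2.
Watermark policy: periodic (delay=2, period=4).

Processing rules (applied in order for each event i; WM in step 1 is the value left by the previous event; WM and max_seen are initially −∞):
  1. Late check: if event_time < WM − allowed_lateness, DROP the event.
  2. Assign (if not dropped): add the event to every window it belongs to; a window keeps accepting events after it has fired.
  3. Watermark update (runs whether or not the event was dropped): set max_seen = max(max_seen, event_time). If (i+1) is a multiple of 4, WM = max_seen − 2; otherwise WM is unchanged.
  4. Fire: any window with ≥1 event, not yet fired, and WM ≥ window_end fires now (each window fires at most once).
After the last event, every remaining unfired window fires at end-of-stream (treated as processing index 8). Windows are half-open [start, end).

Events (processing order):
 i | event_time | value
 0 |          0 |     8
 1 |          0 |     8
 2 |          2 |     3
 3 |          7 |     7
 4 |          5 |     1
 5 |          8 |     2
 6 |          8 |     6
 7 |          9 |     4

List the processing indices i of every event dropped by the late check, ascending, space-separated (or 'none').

i=0 t=0 v=8: → [0,2); WM=−∞
i=1 t=0 v=8: → [0,2); WM=−∞
i=2 t=2 v=3: → [2,4); WM=−∞
i=3 t=7 v=7: → [7,9); WM=5
i=4 t=5 v=1: → [5,7); WM=5
i=5 t=8 v=2: → [7,10); WM=5
i=6 t=8 v=6: → [7,10); WM=5
i=7 t=9 v=4: → [7,11); WM=7

none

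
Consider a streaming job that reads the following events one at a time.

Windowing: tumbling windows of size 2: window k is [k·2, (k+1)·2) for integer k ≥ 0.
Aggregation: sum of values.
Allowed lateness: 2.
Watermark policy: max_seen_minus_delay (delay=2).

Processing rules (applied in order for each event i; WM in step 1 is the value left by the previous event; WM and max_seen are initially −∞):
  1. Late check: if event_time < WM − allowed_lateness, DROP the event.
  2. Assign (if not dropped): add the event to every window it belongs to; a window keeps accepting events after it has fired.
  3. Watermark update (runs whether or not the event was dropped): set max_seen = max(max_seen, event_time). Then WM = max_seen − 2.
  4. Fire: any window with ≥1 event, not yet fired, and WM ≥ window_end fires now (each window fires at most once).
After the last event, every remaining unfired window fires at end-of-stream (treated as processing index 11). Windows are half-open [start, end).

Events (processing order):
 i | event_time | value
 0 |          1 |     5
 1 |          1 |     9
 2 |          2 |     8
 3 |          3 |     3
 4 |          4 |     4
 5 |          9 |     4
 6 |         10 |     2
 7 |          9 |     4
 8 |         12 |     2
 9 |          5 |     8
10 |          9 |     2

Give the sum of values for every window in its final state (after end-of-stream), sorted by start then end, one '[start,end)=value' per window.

[0,2)=14 [2,4)=11 [4,6)=4 [8,10)=10 [10,12)=2 [12,14)=2

i=0 t=1 v=5: → [0,2); WM=-1
i=1 t=1 v=9: → [0,2); WM=-1
i=2 t=2 v=8: → [2,4); WM=0
i=3 t=3 v=3: → [2,4); WM=1
i=4 t=4 v=4: → [4,6); WM=2; [0,2) fires=14
i=5 t=9 v=4: → [8,10); WM=7; [2,4) fires=11 [4,6) fires=4
i=6 t=10 v=2: → [10,12); WM=8
i=7 t=9 v=4: → [8,10); WM=8
i=8 t=12 v=2: → [12,14); WM=10; [8,10) fires=8
i=9 t=5 v=8: DROP (t<10-2); WM=10
i=10 t=9 v=2: → [8,10); WM=10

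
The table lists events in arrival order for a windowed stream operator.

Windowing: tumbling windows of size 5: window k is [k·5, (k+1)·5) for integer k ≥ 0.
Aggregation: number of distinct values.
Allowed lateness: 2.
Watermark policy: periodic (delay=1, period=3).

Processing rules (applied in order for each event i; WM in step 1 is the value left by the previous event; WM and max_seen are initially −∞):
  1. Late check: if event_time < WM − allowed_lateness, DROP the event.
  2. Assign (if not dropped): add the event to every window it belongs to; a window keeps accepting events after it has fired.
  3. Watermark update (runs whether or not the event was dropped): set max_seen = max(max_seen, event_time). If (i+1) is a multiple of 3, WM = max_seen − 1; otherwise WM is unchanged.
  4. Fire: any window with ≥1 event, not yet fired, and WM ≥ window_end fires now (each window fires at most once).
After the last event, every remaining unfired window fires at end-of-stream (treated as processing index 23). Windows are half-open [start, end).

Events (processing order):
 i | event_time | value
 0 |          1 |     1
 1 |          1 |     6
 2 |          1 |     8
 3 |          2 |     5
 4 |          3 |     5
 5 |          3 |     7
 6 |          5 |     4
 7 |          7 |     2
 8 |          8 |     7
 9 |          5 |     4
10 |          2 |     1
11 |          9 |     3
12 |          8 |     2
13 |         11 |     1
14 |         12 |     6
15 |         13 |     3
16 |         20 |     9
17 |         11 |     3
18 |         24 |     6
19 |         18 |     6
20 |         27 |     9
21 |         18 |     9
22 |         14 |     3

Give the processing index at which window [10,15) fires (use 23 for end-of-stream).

i=0 t=1 v=1: → [0,5); WM=−∞
i=1 t=1 v=6: → [0,5); WM=−∞
i=2 t=1 v=8: → [0,5); WM=0
i=3 t=2 v=5: → [0,5); WM=0
i=4 t=3 v=5: → [0,5); WM=0
i=5 t=3 v=7: → [0,5); WM=2
i=6 t=5 v=4: → [5,10); WM=2
i=7 t=7 v=2: → [5,10); WM=2
i=8 t=8 v=7: → [5,10); WM=7; [0,5) fires=5
i=9 t=5 v=4: → [5,10); WM=7
i=10 t=2 v=1: DROP (t<7-2); WM=7
i=11 t=9 v=3: → [5,10); WM=8
i=12 t=8 v=2: → [5,10); WM=8
i=13 t=11 v=1: → [10,15); WM=8
i=14 t=12 v=6: → [10,15); WM=11; [5,10) fires=4
i=15 t=13 v=3: → [10,15); WM=11
i=16 t=20 v=9: → [20,25); WM=11
i=17 t=11 v=3: → [10,15); WM=19; [10,15) fires=3
i=18 t=24 v=6: → [20,25); WM=19
i=19 t=18 v=6: → [15,20); WM=19
i=20 t=27 v=9: → [25,30); WM=26; [15,20) fires=1 [20,25) fires=2
i=21 t=18 v=9: DROP (t<26-2); WM=26
i=22 t=14 v=3: DROP (t<26-2); WM=26

17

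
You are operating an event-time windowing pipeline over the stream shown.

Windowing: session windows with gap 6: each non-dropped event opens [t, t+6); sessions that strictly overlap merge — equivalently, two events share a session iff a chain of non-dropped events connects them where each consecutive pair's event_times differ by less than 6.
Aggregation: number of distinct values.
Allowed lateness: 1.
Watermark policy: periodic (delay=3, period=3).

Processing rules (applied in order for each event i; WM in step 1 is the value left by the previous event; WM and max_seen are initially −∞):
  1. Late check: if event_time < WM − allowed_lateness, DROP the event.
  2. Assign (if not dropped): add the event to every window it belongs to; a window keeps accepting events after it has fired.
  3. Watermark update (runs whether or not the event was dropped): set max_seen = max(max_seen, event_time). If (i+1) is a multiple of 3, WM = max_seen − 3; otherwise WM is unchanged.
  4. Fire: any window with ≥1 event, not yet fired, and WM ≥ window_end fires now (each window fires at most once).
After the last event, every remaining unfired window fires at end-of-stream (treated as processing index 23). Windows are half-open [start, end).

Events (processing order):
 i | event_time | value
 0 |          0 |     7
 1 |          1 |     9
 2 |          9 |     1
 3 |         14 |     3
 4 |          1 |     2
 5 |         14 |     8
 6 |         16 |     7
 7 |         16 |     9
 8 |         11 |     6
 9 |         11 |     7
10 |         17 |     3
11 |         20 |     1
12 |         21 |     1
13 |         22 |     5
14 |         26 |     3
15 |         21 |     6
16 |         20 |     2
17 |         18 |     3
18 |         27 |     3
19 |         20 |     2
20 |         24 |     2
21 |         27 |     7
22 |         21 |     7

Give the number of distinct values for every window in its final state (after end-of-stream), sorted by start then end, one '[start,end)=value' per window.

[0,7)=2 [9,33)=8

i=0 t=0 v=7: → [0,6); WM=−∞
i=1 t=1 v=9: → [0,7); WM=−∞
i=2 t=9 v=1: → [9,15); WM=6
i=3 t=14 v=3: → [9,20); WM=6
i=4 t=1 v=2: DROP (t<6-1); WM=6
i=5 t=14 v=8: → [9,20); WM=11
i=6 t=16 v=7: → [9,22); WM=11
i=7 t=16 v=9: → [9,22); WM=11
i=8 t=11 v=6: → [9,22); WM=13
i=9 t=11 v=7: DROP (t<13-1); WM=13
i=10 t=17 v=3: → [9,23); WM=13
i=11 t=20 v=1: → [9,26); WM=17
i=12 t=21 v=1: → [9,27); WM=17
i=13 t=22 v=5: → [9,28); WM=17
i=14 t=26 v=3: → [9,32); WM=23
i=15 t=21 v=6: DROP (t<23-1); WM=23
i=16 t=20 v=2: DROP (t<23-1); WM=23
i=17 t=18 v=3: DROP (t<23-1); WM=23
i=18 t=27 v=3: → [9,33); WM=23
i=19 t=20 v=2: DROP (t<23-1); WM=23
i=20 t=24 v=2: → [9,33); WM=24
i=21 t=27 v=7: → [9,33); WM=24
i=22 t=21 v=7: DROP (t<24-1); WM=24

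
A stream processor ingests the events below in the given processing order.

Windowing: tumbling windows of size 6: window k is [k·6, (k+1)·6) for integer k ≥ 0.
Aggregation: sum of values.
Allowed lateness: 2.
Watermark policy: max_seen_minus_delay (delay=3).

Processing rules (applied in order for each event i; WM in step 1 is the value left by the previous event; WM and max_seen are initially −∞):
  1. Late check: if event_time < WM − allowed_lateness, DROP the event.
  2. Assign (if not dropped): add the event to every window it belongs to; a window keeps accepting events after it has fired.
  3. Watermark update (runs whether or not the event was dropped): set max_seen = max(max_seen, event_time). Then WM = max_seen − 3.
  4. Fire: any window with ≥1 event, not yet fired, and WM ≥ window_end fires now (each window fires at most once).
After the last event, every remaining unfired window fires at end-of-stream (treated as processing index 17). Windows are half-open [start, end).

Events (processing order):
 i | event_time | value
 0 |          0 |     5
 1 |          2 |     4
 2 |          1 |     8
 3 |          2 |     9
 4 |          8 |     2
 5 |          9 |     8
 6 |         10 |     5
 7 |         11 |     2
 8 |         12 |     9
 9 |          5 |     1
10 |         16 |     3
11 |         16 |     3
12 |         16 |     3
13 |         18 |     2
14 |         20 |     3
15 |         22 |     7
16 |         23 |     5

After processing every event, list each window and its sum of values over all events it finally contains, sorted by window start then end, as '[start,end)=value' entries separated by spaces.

[0,6)=26 [6,12)=17 [12,18)=18 [18,24)=17

i=0 t=0 v=5: → [0,6); WM=-3
i=1 t=2 v=4: → [0,6); WM=-1
i=2 t=1 v=8: → [0,6); WM=-1
i=3 t=2 v=9: → [0,6); WM=-1
i=4 t=8 v=2: → [6,12); WM=5
i=5 t=9 v=8: → [6,12); WM=6; [0,6) fires=26
i=6 t=10 v=5: → [6,12); WM=7
i=7 t=11 v=2: → [6,12); WM=8
i=8 t=12 v=9: → [12,18); WM=9
i=9 t=5 v=1: DROP (t<9-2); WM=9
i=10 t=16 v=3: → [12,18); WM=13; [6,12) fires=17
i=11 t=16 v=3: → [12,18); WM=13
i=12 t=16 v=3: → [12,18); WM=13
i=13 t=18 v=2: → [18,24); WM=15
i=14 t=20 v=3: → [18,24); WM=17
i=15 t=22 v=7: → [18,24); WM=19; [12,18) fires=18
i=16 t=23 v=5: → [18,24); WM=20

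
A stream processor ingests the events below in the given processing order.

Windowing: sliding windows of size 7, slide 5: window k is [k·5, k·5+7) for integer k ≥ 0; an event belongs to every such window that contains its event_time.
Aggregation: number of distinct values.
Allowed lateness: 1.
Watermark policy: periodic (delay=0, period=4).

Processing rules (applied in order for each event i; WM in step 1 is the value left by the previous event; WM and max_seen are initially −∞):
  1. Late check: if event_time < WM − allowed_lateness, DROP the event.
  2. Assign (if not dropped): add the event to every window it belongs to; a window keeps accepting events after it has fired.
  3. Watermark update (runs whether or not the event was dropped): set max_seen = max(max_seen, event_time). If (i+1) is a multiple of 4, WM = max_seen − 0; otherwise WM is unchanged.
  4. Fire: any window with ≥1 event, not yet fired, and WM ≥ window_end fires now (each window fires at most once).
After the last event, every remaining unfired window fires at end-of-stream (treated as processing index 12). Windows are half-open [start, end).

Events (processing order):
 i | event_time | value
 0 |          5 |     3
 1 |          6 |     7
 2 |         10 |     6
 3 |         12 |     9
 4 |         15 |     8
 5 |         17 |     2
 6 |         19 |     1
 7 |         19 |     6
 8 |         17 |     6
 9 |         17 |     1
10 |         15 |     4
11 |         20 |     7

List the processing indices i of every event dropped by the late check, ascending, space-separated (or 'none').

i=0 t=5 v=3: → [5,12),[0,7); WM=−∞
i=1 t=6 v=7: → [5,12),[0,7); WM=−∞
i=2 t=10 v=6: → [10,17),[5,12); WM=−∞
i=3 t=12 v=9: → [10,17); WM=12; [0,7) fires=2 [5,12) fires=3
i=4 t=15 v=8: → [15,22),[10,17); WM=12
i=5 t=17 v=2: → [15,22); WM=12
i=6 t=19 v=1: → [15,22); WM=12
i=7 t=19 v=6: → [15,22); WM=19; [10,17) fires=3
i=8 t=17 v=6: DROP (t<19-1); WM=19
i=9 t=17 v=1: DROP (t<19-1); WM=19
i=10 t=15 v=4: DROP (t<19-1); WM=19
i=11 t=20 v=7: → [20,27),[15,22); WM=20

8 9 10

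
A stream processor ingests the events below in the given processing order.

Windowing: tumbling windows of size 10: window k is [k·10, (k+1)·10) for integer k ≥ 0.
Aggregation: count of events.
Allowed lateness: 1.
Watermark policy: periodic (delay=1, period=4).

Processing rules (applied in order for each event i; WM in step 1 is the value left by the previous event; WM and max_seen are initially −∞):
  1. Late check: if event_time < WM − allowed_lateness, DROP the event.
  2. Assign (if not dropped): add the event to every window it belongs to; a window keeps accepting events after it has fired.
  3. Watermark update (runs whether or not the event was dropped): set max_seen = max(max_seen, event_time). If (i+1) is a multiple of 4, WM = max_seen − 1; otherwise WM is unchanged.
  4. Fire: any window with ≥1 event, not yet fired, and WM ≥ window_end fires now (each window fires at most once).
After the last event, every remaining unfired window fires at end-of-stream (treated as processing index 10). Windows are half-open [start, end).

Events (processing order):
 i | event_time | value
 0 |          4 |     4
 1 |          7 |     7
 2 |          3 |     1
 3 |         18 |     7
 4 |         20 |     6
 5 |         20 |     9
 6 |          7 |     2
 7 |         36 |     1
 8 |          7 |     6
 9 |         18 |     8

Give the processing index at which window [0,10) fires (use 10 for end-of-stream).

3

i=0 t=4 v=4: → [0,10); WM=−∞
i=1 t=7 v=7: → [0,10); WM=−∞
i=2 t=3 v=1: → [0,10); WM=−∞
i=3 t=18 v=7: → [10,20); WM=17; [0,10) fires=3
i=4 t=20 v=6: → [20,30); WM=17
i=5 t=20 v=9: → [20,30); WM=17
i=6 t=7 v=2: DROP (t<17-1); WM=17
i=7 t=36 v=1: → [30,40); WM=35; [10,20) fires=1 [20,30) fires=2
i=8 t=7 v=6: DROP (t<35-1); WM=35
i=9 t=18 v=8: DROP (t<35-1); WM=35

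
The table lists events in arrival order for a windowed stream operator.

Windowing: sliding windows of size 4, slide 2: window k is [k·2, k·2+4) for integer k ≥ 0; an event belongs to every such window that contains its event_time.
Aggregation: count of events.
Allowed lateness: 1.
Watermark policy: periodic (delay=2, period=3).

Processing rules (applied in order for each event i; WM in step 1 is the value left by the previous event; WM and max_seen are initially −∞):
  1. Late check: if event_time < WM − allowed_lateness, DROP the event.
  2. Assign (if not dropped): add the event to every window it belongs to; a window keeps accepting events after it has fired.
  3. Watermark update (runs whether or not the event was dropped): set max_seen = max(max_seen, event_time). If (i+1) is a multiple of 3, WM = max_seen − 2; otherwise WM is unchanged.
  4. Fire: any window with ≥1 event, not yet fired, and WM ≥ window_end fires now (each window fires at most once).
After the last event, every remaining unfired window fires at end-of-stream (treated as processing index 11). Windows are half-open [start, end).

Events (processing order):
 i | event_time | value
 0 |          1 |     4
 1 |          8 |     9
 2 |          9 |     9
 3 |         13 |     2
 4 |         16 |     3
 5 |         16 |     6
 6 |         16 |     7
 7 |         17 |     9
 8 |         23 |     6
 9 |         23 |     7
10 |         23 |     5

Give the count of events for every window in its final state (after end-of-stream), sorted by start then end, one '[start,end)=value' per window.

[0,4)=1 [6,10)=2 [8,12)=2 [10,14)=1 [12,16)=1 [14,18)=4 [16,20)=4 [20,24)=3 [22,26)=3

i=0 t=1 v=4: → [0,4); WM=−∞
i=1 t=8 v=9: → [8,12),[6,10); WM=−∞
i=2 t=9 v=9: → [8,12),[6,10); WM=7; [0,4) fires=1
i=3 t=13 v=2: → [12,16),[10,14); WM=7
i=4 t=16 v=3: → [16,20),[14,18); WM=7
i=5 t=16 v=6: → [16,20),[14,18); WM=14; [6,10) fires=2 [8,12) fires=2 [10,14) fires=1
i=6 t=16 v=7: → [16,20),[14,18); WM=14
i=7 t=17 v=9: → [16,20),[14,18); WM=14
i=8 t=23 v=6: → [22,26),[20,24); WM=21; [12,16) fires=1 [14,18) fires=4 [16,20) fires=4
i=9 t=23 v=7: → [22,26),[20,24); WM=21
i=10 t=23 v=5: → [22,26),[20,24); WM=21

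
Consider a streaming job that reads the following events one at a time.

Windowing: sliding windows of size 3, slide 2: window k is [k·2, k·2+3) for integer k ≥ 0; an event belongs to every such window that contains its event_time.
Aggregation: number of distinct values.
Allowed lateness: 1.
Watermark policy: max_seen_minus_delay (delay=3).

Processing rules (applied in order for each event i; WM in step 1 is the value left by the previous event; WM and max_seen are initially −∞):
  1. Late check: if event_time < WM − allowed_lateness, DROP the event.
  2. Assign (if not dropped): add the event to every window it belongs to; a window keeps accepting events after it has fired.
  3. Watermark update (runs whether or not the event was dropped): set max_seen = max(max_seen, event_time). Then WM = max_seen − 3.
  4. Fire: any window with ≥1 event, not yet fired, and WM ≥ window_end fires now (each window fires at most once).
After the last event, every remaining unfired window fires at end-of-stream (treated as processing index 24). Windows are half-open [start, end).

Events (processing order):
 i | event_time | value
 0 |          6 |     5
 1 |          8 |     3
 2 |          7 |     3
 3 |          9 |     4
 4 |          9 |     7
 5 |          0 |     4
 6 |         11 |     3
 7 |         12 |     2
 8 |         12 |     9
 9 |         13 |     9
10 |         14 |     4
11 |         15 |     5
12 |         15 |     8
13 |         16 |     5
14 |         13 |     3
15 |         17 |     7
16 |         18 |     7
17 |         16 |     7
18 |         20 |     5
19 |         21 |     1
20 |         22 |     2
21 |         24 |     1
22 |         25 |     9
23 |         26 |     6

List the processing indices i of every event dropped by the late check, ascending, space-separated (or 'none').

5

i=0 t=6 v=5: → [6,9),[4,7); WM=3
i=1 t=8 v=3: → [8,11),[6,9); WM=5
i=2 t=7 v=3: → [6,9); WM=5
i=3 t=9 v=4: → [8,11); WM=6
i=4 t=9 v=7: → [8,11); WM=6
i=5 t=0 v=4: DROP (t<6-1); WM=6
i=6 t=11 v=3: → [10,13); WM=8; [4,7) fires=1
i=7 t=12 v=2: → [12,15),[10,13); WM=9; [6,9) fires=2
i=8 t=12 v=9: → [12,15),[10,13); WM=9
i=9 t=13 v=9: → [12,15); WM=10
i=10 t=14 v=4: → [14,17),[12,15); WM=11; [8,11) fires=3
i=11 t=15 v=5: → [14,17); WM=12
i=12 t=15 v=8: → [14,17); WM=12
i=13 t=16 v=5: → [16,19),[14,17); WM=13; [10,13) fires=3
i=14 t=13 v=3: → [12,15); WM=13
i=15 t=17 v=7: → [16,19); WM=14
i=16 t=18 v=7: → [18,21),[16,19); WM=15; [12,15) fires=4
i=17 t=16 v=7: → [16,19),[14,17); WM=15
i=18 t=20 v=5: → [20,23),[18,21); WM=17; [14,17) fires=4
i=19 t=21 v=1: → [20,23); WM=18
i=20 t=22 v=2: → [22,25),[20,23); WM=19; [16,19) fires=2
i=21 t=24 v=1: → [24,27),[22,25); WM=21; [18,21) fires=2
i=22 t=25 v=9: → [24,27); WM=22
i=23 t=26 v=6: → [26,29),[24,27); WM=23; [20,23) fires=3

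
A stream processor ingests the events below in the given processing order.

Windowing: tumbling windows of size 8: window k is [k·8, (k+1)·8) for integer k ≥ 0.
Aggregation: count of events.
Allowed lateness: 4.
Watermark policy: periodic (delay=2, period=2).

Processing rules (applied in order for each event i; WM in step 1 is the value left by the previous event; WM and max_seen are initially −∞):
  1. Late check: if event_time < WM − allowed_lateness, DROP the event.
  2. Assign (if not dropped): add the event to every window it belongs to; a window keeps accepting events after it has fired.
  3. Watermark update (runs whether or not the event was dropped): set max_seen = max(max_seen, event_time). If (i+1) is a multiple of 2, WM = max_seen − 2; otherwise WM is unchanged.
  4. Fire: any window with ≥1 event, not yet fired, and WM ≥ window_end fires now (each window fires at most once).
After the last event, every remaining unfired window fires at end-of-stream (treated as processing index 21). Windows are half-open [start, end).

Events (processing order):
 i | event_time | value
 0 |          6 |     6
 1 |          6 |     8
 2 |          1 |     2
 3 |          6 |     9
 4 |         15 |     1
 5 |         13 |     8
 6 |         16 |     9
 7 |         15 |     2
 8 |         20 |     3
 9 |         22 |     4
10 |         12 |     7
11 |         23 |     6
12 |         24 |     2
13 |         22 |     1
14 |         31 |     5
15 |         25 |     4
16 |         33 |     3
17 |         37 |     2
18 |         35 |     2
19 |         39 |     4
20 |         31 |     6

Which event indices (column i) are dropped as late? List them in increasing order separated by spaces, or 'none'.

10 20

i=0 t=6 v=6: → [0,8); WM=−∞
i=1 t=6 v=8: → [0,8); WM=4
i=2 t=1 v=2: → [0,8); WM=4
i=3 t=6 v=9: → [0,8); WM=4
i=4 t=15 v=1: → [8,16); WM=4
i=5 t=13 v=8: → [8,16); WM=13; [0,8) fires=4
i=6 t=16 v=9: → [16,24); WM=13
i=7 t=15 v=2: → [8,16); WM=14
i=8 t=20 v=3: → [16,24); WM=14
i=9 t=22 v=4: → [16,24); WM=20; [8,16) fires=3
i=10 t=12 v=7: DROP (t<20-4); WM=20
i=11 t=23 v=6: → [16,24); WM=21
i=12 t=24 v=2: → [24,32); WM=21
i=13 t=22 v=1: → [16,24); WM=22
i=14 t=31 v=5: → [24,32); WM=22
i=15 t=25 v=4: → [24,32); WM=29; [16,24) fires=5
i=16 t=33 v=3: → [32,40); WM=29
i=17 t=37 v=2: → [32,40); WM=35; [24,32) fires=3
i=18 t=35 v=2: → [32,40); WM=35
i=19 t=39 v=4: → [32,40); WM=37
i=20 t=31 v=6: DROP (t<37-4); WM=37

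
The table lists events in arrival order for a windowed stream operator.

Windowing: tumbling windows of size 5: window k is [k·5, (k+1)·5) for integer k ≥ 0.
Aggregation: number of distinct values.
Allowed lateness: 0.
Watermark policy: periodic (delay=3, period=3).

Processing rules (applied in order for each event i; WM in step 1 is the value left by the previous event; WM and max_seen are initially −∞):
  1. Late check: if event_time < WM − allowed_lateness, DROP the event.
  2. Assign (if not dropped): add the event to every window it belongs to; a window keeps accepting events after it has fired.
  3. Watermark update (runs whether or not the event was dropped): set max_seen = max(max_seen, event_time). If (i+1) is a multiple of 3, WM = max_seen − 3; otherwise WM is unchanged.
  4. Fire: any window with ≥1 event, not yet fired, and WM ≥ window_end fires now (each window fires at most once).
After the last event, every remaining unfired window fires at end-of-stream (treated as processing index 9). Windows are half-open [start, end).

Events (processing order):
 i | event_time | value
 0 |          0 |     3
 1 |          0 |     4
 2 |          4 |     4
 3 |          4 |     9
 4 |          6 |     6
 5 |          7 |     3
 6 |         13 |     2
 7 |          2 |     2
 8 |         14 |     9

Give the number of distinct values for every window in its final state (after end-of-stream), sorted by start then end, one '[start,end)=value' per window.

[0,5)=3 [5,10)=2 [10,15)=2

i=0 t=0 v=3: → [0,5); WM=−∞
i=1 t=0 v=4: → [0,5); WM=−∞
i=2 t=4 v=4: → [0,5); WM=1
i=3 t=4 v=9: → [0,5); WM=1
i=4 t=6 v=6: → [5,10); WM=1
i=5 t=7 v=3: → [5,10); WM=4
i=6 t=13 v=2: → [10,15); WM=4
i=7 t=2 v=2: DROP (t<4-0); WM=4
i=8 t=14 v=9: → [10,15); WM=11; [0,5) fires=3 [5,10) fires=2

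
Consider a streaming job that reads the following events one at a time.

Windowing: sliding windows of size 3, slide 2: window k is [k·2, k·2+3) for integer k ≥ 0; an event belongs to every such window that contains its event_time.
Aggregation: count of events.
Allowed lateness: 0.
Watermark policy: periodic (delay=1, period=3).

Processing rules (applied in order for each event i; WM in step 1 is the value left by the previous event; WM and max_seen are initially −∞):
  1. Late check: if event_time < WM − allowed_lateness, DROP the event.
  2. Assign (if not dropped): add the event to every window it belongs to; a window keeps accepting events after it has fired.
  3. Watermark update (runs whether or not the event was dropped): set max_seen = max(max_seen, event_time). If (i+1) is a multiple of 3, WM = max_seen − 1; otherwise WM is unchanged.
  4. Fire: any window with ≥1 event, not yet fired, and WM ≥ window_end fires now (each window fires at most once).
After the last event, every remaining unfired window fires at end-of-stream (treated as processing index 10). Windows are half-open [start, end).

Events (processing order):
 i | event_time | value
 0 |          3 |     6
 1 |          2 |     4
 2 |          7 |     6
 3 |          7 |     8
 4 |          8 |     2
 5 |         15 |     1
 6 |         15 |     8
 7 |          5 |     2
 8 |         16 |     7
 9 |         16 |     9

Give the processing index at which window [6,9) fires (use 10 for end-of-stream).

5

i=0 t=3 v=6: → [2,5); WM=−∞
i=1 t=2 v=4: → [2,5),[0,3); WM=−∞
i=2 t=7 v=6: → [6,9); WM=6; [0,3) fires=1 [2,5) fires=2
i=3 t=7 v=8: → [6,9); WM=6
i=4 t=8 v=2: → [8,11),[6,9); WM=6
i=5 t=15 v=1: → [14,17); WM=14; [6,9) fires=3 [8,11) fires=1
i=6 t=15 v=8: → [14,17); WM=14
i=7 t=5 v=2: DROP (t<14-0); WM=14
i=8 t=16 v=7: → [16,19),[14,17); WM=15
i=9 t=16 v=9: → [16,19),[14,17); WM=15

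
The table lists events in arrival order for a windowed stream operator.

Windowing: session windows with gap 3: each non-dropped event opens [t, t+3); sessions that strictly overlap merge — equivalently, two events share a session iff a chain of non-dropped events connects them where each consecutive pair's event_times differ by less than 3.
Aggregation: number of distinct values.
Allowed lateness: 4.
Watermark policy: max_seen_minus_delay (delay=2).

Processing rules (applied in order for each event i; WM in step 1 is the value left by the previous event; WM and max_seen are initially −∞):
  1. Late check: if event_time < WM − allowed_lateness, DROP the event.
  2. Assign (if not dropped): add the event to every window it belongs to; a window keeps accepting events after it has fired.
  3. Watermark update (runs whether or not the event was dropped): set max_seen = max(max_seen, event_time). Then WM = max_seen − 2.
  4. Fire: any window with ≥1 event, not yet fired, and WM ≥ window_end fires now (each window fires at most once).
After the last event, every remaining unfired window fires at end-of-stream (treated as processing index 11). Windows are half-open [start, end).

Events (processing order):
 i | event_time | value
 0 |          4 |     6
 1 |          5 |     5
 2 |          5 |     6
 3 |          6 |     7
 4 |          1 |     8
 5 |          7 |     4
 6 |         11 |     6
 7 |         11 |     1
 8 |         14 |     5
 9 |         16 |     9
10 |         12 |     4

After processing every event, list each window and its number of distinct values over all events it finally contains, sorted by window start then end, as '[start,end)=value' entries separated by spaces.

i=0 t=4 v=6: → [4,7); WM=2
i=1 t=5 v=5: → [4,8); WM=3
i=2 t=5 v=6: → [4,8); WM=3
i=3 t=6 v=7: → [4,9); WM=4
i=4 t=1 v=8: → [1,4); WM=4
i=5 t=7 v=4: → [4,10); WM=5
i=6 t=11 v=6: → [11,14); WM=9
i=7 t=11 v=1: → [11,14); WM=9
i=8 t=14 v=5: → [14,17); WM=12
i=9 t=16 v=9: → [14,19); WM=14
i=10 t=12 v=4: → [11,19); WM=14

[1,4)=1 [4,10)=4 [11,19)=5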